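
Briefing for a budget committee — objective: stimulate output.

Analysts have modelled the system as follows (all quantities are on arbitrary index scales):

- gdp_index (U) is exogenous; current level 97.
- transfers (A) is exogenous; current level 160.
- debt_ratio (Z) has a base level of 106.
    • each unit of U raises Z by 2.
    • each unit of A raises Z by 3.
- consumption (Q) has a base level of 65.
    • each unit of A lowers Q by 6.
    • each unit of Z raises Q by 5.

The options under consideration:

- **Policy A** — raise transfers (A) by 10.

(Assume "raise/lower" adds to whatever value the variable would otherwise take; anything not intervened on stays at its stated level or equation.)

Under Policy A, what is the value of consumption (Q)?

3095

Policy A (A + 10):
  U = 97
  A = 160 + 10 = 170
  Z = 106 + 2·97 + 3·170 = 810
  Q = 65 − 6·170 + 5·810 = 3095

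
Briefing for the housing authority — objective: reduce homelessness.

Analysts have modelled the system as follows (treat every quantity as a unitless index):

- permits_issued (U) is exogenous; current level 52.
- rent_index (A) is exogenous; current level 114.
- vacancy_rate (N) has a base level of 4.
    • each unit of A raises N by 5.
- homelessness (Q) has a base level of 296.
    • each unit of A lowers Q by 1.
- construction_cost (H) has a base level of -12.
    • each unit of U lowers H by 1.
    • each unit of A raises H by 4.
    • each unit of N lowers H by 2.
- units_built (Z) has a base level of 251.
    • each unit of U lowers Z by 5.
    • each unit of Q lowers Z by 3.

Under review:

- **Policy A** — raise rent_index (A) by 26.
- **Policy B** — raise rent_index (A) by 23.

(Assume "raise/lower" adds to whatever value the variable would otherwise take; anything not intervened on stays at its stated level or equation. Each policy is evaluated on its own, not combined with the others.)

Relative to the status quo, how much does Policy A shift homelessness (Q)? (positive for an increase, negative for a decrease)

-26

Baseline:
  A = 114
  Q = 296 − 114 = 182
Policy A (A + 26):
  A = 114 + 26 = 140
  Q = 296 − 140 = 156
Change in Q: 156 − 182 = -26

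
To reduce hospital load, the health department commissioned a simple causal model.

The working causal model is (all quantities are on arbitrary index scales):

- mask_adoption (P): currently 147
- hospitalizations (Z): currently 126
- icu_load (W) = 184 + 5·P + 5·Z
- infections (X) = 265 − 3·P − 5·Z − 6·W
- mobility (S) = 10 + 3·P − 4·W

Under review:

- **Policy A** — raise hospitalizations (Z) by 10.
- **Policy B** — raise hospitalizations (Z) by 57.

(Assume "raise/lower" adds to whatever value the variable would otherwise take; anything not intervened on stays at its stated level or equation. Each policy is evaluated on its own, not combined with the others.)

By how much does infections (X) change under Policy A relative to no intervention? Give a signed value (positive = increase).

Baseline:
  P = 147
  Z = 126
  W = 184 + 5·147 + 5·126 = 1549
  X = 265 − 3·147 − 5·126 − 6·1549 = -10100
Policy A (Z + 10):
  P = 147
  Z = 126 + 10 = 136
  W = 184 + 5·147 + 5·136 = 1599
  X = 265 − 3·147 − 5·136 − 6·1599 = -10450
Change in X: -10450 − (-10100) = -350

-350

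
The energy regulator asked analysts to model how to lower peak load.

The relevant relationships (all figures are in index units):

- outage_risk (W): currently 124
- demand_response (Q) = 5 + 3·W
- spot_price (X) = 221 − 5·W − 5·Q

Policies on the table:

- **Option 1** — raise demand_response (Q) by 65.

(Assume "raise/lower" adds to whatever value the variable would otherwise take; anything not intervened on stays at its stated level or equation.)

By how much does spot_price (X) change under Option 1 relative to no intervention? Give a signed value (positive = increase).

Baseline:
  W = 124
  Q = 5 + 3·124 = 377
  X = 221 − 5·124 − 5·377 = -2284
Option 1 (Q + 65):
  W = 124
  Q = 5 + 3·124 (+65 from intervention) = 442
  X = 221 − 5·124 − 5·442 = -2609
Change in X: -2609 − (-2284) = -325

-325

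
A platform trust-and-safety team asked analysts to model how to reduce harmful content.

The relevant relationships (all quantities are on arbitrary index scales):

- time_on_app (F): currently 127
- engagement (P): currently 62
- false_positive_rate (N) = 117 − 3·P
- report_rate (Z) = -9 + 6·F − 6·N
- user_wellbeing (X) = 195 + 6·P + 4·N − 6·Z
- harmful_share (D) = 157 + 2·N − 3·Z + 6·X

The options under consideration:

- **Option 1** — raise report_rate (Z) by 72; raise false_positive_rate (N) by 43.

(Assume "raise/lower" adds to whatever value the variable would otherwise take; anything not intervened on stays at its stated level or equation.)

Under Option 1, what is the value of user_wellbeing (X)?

Option 1 (Z + 72, N + 43):
  F = 127
  P = 62
  N = 117 − 3·62 (+43 from intervention) = -26
  Z = -9 + 6·127 − 6·(-26) (+72 from intervention) = 981
  X = 195 + 6·62 + 4·(-26) − 6·981 = -5423

-5423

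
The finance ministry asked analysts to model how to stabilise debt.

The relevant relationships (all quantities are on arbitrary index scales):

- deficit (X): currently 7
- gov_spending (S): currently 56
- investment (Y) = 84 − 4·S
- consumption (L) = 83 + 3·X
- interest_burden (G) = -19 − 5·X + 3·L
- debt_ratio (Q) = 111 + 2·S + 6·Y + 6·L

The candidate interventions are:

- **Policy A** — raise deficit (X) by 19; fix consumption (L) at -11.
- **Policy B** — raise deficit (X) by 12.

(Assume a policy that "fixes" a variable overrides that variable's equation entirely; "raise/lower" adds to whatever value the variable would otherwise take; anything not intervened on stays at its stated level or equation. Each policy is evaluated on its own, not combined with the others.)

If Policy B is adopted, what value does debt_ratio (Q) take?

223

Policy B (X + 12):
  X = 7 + 12 = 19
  S = 56
  Y = 84 − 4·56 = -140
  L = 83 + 3·19 = 140
  Q = 111 + 2·56 + 6·(-140) + 6·140 = 223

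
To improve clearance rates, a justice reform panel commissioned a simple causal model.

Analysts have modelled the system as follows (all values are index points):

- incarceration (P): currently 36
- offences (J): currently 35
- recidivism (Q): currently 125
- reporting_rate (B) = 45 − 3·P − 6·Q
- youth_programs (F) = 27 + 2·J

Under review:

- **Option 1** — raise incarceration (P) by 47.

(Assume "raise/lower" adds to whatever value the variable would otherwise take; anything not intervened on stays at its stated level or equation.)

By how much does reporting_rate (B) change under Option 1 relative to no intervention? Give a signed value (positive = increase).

-141

Baseline:
  P = 36
  Q = 125
  B = 45 − 3·36 − 6·125 = -813
Option 1 (P + 47):
  P = 36 + 47 = 83
  Q = 125
  B = 45 − 3·83 − 6·125 = -954
Change in B: -954 − (-813) = -141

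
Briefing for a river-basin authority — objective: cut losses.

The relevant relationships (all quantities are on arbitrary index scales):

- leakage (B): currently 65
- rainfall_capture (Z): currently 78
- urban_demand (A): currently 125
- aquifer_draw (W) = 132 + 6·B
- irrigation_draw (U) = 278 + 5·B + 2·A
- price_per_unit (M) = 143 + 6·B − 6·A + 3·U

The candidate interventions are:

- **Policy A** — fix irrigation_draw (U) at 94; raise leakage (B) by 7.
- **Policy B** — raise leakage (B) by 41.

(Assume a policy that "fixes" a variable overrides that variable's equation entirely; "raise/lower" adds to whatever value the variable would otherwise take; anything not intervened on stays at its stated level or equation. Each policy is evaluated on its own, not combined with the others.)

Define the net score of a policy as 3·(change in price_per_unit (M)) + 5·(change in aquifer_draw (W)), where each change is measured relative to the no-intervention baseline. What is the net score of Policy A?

-6495

Baseline:
  B = 65
  A = 125
  W = 132 + 6·65 = 522
  U = 278 + 5·65 + 2·125 = 853
  M = 143 + 6·65 − 6·125 + 3·853 = 2342
Policy A (U := 94, B + 7):
  B = 65 + 7 = 72
  A = 125
  W = 132 + 6·72 = 564
  U = 94
  M = 143 + 6·72 − 6·125 + 3·94 = 107
ΔM = 107 − 2342 = -2235; ΔW = 564 − 522 = 42
Score = 3·(-2235) + 5·42 = -6495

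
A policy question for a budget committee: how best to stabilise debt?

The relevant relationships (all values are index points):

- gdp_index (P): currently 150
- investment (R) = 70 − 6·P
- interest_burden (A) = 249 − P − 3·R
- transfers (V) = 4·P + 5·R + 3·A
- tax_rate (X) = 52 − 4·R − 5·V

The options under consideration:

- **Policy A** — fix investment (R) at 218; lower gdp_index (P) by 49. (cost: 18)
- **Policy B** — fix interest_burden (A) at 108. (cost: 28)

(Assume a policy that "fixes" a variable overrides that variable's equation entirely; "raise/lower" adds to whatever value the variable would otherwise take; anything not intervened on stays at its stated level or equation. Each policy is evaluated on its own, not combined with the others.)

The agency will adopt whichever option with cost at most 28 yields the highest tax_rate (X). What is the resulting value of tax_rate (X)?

19502

Policy A (R := 218, P − 49):
  P = 150 − 49 = 101
  R = 218
  A = 249 − 101 − 3·218 = -506
  V = 0 + 4·101 + 5·218 + 3·(-506) = -24
  X = 52 − 4·218 − 5·(-24) = -700
Policy B (A := 108):
  P = 150
  R = 70 − 6·150 = -830
  A = 108
  V = 0 + 4·150 + 5·(-830) + 3·108 = -3226
  X = 52 − 4·(-830) − 5·(-3226) = 19502
Comparing — Policy A: X=-700, Policy B: X=19502. Highest is 19502 (Policy B).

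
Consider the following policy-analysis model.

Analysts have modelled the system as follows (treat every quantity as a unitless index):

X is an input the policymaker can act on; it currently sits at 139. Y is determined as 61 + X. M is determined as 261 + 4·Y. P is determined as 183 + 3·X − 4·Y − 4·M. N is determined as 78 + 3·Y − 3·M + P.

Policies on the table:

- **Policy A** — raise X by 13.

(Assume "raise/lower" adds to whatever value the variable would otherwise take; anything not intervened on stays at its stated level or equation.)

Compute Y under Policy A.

213

Policy A (X + 13):
  X = 139 + 13 = 152
  Y = 61 + 152 = 213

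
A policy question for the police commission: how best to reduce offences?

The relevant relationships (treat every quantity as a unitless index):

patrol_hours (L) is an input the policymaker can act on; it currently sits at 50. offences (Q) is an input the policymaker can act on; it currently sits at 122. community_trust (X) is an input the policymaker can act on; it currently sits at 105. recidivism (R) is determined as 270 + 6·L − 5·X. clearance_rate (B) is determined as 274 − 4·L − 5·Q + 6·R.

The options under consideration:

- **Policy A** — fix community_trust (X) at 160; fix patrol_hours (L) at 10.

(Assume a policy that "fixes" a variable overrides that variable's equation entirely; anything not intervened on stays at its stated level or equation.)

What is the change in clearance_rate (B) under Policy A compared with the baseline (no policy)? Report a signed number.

-2930

Baseline:
  L = 50
  Q = 122
  X = 105
  R = 270 + 6·50 − 5·105 = 45
  B = 274 − 4·50 − 5·122 + 6·45 = -266
Policy A (X := 160, L := 10):
  L = 10
  Q = 122
  X = 160
  R = 270 + 6·10 − 5·160 = -470
  B = 274 − 4·10 − 5·122 + 6·(-470) = -3196
Change in B: -3196 − (-266) = -2930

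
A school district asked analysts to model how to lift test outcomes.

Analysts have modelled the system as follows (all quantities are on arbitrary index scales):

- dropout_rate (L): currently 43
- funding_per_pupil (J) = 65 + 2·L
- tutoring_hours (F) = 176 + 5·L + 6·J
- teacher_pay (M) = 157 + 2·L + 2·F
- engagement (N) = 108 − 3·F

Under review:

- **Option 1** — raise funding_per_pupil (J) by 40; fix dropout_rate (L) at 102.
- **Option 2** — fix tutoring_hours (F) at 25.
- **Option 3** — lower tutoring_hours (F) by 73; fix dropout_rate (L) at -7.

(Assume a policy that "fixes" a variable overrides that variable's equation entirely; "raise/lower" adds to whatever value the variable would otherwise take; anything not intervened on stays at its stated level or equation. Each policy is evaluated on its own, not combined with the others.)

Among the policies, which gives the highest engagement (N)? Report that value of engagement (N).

Option 1 (J + 40, L := 102):
  L = 102
  J = 65 + 2·102 (+40 from intervention) = 309
  F = 176 + 5·102 + 6·309 = 2540
  N = 108 − 3·2540 = -7512
Option 2 (F := 25):
  L = 43
  J = 65 + 2·43 = 151
  F = 25
  N = 108 − 3·25 = 33
Option 3 (F − 73, L := -7):
  L = -7
  J = 65 + 2·(-7) = 51
  F = 176 + 5·(-7) + 6·51 (−73 from intervention) = 374
  N = 108 − 3·374 = -1014
Comparing — Option 1: N=-7512, Option 2: N=33, Option 3: N=-1014. Highest is 33 (Option 2).

33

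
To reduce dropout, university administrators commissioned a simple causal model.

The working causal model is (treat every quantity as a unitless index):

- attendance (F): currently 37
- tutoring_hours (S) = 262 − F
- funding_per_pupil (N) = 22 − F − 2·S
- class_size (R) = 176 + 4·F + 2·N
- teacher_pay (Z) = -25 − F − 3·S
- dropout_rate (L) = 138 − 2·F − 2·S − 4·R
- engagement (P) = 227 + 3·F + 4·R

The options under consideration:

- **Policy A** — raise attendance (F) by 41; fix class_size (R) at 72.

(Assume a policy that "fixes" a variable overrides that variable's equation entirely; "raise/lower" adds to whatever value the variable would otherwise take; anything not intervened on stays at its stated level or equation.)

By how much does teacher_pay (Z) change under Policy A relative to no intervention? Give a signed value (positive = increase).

82

Baseline:
  F = 37
  S = 262 − 37 = 225
  Z = -25 − 37 − 3·225 = -737
Policy A (F + 41, R := 72):
  F = 37 + 41 = 78
  S = 262 − 78 = 184
  Z = -25 − 78 − 3·184 = -655
Change in Z: -655 − (-737) = 82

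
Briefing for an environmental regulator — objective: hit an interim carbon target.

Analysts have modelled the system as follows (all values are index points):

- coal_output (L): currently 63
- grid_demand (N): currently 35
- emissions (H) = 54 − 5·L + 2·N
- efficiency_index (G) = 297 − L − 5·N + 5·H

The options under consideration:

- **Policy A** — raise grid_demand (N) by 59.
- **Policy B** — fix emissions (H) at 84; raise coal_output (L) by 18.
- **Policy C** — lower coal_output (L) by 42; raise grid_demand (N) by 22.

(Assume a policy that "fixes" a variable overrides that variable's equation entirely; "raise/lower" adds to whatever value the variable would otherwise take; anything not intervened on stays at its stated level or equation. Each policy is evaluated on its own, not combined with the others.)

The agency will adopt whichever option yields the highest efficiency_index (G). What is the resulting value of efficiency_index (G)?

461

Policy A (N + 59):
  L = 63
  N = 35 + 59 = 94
  H = 54 − 5·63 + 2·94 = -73
  G = 297 − 63 − 5·94 + 5·(-73) = -601
Policy B (H := 84, L + 18):
  L = 63 + 18 = 81
  N = 35
  H = 84
  G = 297 − 81 − 5·35 + 5·84 = 461
Policy C (L − 42, N + 22):
  L = 63 − 42 = 21
  N = 35 + 22 = 57
  H = 54 − 5·21 + 2·57 = 63
  G = 297 − 21 − 5·57 + 5·63 = 306
Comparing — Policy A: G=-601, Policy B: G=461, Policy C: G=306. Highest is 461 (Policy B).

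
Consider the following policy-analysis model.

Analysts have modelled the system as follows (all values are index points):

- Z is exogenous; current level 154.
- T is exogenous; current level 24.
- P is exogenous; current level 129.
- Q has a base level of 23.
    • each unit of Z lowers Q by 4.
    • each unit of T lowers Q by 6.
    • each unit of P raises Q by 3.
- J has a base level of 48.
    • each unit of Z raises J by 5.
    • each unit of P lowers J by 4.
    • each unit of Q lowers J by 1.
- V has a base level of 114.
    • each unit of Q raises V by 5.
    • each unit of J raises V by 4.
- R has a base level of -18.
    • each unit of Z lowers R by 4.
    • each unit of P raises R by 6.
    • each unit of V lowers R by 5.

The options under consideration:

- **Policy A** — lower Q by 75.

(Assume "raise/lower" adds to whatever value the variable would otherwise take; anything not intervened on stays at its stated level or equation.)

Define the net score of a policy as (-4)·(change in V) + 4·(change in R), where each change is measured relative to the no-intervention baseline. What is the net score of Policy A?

1800

Baseline:
  Z = 154
  T = 24
  P = 129
  Q = 23 − 4·154 − 6·24 + 3·129 = -350
  J = 48 + 5·154 − 4·129 − (-350) = 652
  V = 114 + 5·(-350) + 4·652 = 972
  R = -18 − 4·154 + 6·129 − 5·972 = -4720
Policy A (Q − 75):
  Z = 154
  T = 24
  P = 129
  Q = 23 − 4·154 − 6·24 + 3·129 (−75 from intervention) = -425
  J = 48 + 5·154 − 4·129 − (-425) = 727
  V = 114 + 5·(-425) + 4·727 = 897
  R = -18 − 4·154 + 6·129 − 5·897 = -4345
ΔV = 897 − 972 = -75; ΔR = -4345 − (-4720) = 375
Score = (-4)·(-75) + 4·375 = 1800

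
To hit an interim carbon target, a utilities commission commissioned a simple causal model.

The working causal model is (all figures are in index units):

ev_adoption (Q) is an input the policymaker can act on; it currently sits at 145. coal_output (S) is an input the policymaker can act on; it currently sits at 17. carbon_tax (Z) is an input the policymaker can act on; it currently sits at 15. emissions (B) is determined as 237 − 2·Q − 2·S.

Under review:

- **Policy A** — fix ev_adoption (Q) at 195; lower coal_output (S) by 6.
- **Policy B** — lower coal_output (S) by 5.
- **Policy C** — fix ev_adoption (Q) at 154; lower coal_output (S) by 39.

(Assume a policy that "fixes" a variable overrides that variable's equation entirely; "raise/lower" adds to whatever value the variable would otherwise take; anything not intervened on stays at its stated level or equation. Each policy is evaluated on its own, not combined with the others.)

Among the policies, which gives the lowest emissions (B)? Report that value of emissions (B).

-175

Policy A (Q := 195, S − 6):
  Q = 195
  S = 17 − 6 = 11
  B = 237 − 2·195 − 2·11 = -175
Policy B (S − 5):
  Q = 145
  S = 17 − 5 = 12
  B = 237 − 2·145 − 2·12 = -77
Policy C (Q := 154, S − 39):
  Q = 154
  S = 17 − 39 = -22
  B = 237 − 2·154 − 2·(-22) = -27
Comparing — Policy A: B=-175, Policy B: B=-77, Policy C: B=-27. Lowest is -175 (Policy A).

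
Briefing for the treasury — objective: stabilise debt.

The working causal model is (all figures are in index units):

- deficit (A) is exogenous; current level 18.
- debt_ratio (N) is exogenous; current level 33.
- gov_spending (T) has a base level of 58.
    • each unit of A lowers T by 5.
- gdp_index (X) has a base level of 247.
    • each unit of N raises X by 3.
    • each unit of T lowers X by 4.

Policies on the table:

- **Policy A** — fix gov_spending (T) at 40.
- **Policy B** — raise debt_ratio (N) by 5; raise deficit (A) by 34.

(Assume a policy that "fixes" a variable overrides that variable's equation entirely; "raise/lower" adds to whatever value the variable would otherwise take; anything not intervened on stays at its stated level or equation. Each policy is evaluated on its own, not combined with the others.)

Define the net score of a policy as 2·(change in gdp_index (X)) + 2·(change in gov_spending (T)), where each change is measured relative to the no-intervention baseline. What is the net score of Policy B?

Baseline:
  A = 18
  N = 33
  T = 58 − 5·18 = -32
  X = 247 + 3·33 − 4·(-32) = 474
Policy B (N + 5, A + 34):
  A = 18 + 34 = 52
  N = 33 + 5 = 38
  T = 58 − 5·52 = -202
  X = 247 + 3·38 − 4·(-202) = 1169
ΔX = 1169 − 474 = 695; ΔT = -202 − (-32) = -170
Score = 2·695 + 2·(-170) = 1050

1050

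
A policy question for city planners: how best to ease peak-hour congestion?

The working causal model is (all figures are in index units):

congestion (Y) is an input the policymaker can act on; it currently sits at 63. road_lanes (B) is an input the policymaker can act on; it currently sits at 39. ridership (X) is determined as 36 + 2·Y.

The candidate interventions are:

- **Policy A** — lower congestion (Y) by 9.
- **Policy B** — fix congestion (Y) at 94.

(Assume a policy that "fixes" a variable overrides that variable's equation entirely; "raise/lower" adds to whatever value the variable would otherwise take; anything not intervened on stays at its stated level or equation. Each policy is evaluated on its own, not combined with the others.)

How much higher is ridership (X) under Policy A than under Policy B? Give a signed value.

-80

Policy A (Y − 9):
  Y = 63 − 9 = 54
  X = 36 + 2·54 = 144
Policy B (Y := 94):
  Y = 94
  X = 36 + 2·94 = 224
X: 144 − 224 = -80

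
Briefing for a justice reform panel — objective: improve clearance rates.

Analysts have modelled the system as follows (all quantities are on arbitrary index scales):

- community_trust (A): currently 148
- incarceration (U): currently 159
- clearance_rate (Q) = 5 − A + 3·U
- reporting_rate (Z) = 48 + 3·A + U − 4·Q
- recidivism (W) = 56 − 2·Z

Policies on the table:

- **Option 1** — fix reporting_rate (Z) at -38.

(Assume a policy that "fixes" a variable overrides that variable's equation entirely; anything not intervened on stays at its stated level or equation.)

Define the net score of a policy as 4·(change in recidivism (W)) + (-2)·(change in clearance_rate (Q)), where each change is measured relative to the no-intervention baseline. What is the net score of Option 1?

Baseline:
  A = 148
  U = 159
  Q = 5 − 148 + 3·159 = 334
  Z = 48 + 3·148 + 159 − 4·334 = -685
  W = 56 − 2·(-685) = 1426
Option 1 (Z := -38):
  A = 148
  U = 159
  Q = 5 − 148 + 3·159 = 334
  Z = -38
  W = 56 − 2·(-38) = 132
ΔW = 132 − 1426 = -1294; ΔQ = 334 − 334 = 0
Score = 4·(-1294) + (-2)·0 = -5176

-5176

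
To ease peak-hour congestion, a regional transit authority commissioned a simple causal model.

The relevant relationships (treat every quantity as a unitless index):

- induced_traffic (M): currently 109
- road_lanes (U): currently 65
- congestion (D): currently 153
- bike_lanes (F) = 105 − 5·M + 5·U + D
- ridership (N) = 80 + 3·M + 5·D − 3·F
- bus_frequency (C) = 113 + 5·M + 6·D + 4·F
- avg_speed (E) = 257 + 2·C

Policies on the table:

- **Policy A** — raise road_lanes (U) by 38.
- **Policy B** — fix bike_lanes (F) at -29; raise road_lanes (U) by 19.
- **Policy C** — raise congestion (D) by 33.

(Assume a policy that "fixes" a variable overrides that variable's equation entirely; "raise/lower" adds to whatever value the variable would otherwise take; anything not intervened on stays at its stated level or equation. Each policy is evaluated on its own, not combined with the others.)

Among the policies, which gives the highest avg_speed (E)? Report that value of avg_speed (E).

Policy A (U + 38):
  M = 109
  U = 65 + 38 = 103
  D = 153
  F = 105 − 5·109 + 5·103 + 153 = 228
  C = 113 + 5·109 + 6·153 + 4·228 = 2488
  E = 257 + 2·2488 = 5233
Policy B (F := -29, U + 19):
  M = 109
  U = 65 + 19 = 84
  D = 153
  F = -29
  C = 113 + 5·109 + 6·153 + 4·(-29) = 1460
  E = 257 + 2·1460 = 3177
Policy C (D + 33):
  M = 109
  U = 65
  D = 153 + 33 = 186
  F = 105 − 5·109 + 5·65 + 186 = 71
  C = 113 + 5·109 + 6·186 + 4·71 = 2058
  E = 257 + 2·2058 = 4373
Comparing — Policy A: E=5233, Policy B: E=3177, Policy C: E=4373. Highest is 5233 (Policy A).

5233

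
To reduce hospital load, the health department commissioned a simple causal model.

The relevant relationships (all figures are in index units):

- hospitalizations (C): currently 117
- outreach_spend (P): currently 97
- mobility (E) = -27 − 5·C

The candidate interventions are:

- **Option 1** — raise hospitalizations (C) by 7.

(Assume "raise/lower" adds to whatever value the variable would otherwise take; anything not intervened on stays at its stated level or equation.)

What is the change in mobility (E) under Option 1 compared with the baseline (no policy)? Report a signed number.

-35

Baseline:
  C = 117
  E = -27 − 5·117 = -612
Option 1 (C + 7):
  C = 117 + 7 = 124
  E = -27 − 5·124 = -647
Change in E: -647 − (-612) = -35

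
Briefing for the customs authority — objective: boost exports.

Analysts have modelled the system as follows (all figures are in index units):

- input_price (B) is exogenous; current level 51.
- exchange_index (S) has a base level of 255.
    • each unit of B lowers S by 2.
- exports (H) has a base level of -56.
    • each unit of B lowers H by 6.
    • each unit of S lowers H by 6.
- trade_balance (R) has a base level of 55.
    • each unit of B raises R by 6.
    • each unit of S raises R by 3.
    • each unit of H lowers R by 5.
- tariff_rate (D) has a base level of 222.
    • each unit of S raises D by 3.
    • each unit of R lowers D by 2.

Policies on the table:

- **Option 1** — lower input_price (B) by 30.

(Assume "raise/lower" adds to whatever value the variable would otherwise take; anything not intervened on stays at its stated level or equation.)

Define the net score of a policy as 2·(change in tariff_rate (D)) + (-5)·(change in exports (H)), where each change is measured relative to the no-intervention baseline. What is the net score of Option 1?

-2340

Baseline:
  B = 51
  S = 255 − 2·51 = 153
  H = -56 − 6·51 − 6·153 = -1280
  R = 55 + 6·51 + 3·153 − 5·(-1280) = 7220
  D = 222 + 3·153 − 2·7220 = -13759
Option 1 (B − 30):
  B = 51 − 30 = 21
  S = 255 − 2·21 = 213
  H = -56 − 6·21 − 6·213 = -1460
  R = 55 + 6·21 + 3·213 − 5·(-1460) = 8120
  D = 222 + 3·213 − 2·8120 = -15379
ΔD = -15379 − (-13759) = -1620; ΔH = -1460 − (-1280) = -180
Score = 2·(-1620) + (-5)·(-180) = -2340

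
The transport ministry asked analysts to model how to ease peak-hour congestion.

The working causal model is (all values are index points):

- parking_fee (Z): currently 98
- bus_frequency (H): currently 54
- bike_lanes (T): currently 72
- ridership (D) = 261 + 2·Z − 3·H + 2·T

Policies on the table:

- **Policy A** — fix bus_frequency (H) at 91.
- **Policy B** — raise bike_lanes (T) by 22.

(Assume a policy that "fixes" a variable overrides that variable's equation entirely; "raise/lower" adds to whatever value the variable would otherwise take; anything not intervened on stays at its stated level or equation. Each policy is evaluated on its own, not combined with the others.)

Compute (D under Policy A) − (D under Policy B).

-155

Policy A (H := 91):
  Z = 98
  H = 91
  T = 72
  D = 261 + 2·98 − 3·91 + 2·72 = 328
Policy B (T + 22):
  Z = 98
  H = 54
  T = 72 + 22 = 94
  D = 261 + 2·98 − 3·54 + 2·94 = 483
D: 328 − 483 = -155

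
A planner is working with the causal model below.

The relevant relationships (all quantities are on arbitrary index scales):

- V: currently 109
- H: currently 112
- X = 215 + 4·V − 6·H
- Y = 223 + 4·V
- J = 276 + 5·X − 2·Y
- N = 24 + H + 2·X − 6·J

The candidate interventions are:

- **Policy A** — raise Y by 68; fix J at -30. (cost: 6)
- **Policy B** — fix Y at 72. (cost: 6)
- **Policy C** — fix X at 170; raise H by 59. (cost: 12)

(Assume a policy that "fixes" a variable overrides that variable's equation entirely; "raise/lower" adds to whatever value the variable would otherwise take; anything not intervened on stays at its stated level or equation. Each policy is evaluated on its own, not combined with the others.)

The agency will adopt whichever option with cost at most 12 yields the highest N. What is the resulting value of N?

Policy A (Y + 68, J := -30):
  V = 109
  H = 112
  X = 215 + 4·109 − 6·112 = -21
  Y = 223 + 4·109 (+68 from intervention) = 727
  J = -30
  N = 24 + 112 + 2·(-21) − 6·(-30) = 274
Policy B (Y := 72):
  V = 109
  H = 112
  X = 215 + 4·109 − 6·112 = -21
  Y = 72
  J = 276 + 5·(-21) − 2·72 = 27
  N = 24 + 112 + 2·(-21) − 6·27 = -68
Policy C (X := 170, H + 59):
  V = 109
  H = 112 + 59 = 171
  X = 170
  Y = 223 + 4·109 = 659
  J = 276 + 5·170 − 2·659 = -192
  N = 24 + 171 + 2·170 − 6·(-192) = 1687
Comparing — Policy A: N=274, Policy B: N=-68, Policy C: N=1687. Highest is 1687 (Policy C).

1687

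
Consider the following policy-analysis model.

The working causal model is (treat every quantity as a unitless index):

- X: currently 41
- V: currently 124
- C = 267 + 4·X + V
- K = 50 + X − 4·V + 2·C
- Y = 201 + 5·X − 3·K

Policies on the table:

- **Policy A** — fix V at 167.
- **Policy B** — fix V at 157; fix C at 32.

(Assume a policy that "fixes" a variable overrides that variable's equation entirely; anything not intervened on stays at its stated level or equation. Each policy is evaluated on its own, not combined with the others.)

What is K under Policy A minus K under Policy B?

1092

Policy A (V := 167):
  X = 41
  V = 167
  C = 267 + 4·41 + 167 = 598
  K = 50 + 41 − 4·167 + 2·598 = 619
Policy B (V := 157, C := 32):
  X = 41
  V = 157
  C = 32
  K = 50 + 41 − 4·157 + 2·32 = -473
K: 619 − (-473) = 1092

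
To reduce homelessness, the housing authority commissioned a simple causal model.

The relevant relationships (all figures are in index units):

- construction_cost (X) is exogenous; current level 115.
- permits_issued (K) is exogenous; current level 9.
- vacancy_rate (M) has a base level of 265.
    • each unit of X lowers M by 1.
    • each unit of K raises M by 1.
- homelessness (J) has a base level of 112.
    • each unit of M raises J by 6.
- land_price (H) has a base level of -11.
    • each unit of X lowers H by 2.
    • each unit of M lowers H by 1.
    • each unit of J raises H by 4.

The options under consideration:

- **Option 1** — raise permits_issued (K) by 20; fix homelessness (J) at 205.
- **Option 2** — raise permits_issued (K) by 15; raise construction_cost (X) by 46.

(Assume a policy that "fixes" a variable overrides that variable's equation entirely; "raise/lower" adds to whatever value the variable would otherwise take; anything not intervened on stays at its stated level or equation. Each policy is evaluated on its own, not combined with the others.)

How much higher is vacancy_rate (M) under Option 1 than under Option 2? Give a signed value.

Option 1 (K + 20, J := 205):
  X = 115
  K = 9 + 20 = 29
  M = 265 − 115 + 29 = 179
Option 2 (K + 15, X + 46):
  X = 115 + 46 = 161
  K = 9 + 15 = 24
  M = 265 − 161 + 24 = 128
M: 179 − 128 = 51

51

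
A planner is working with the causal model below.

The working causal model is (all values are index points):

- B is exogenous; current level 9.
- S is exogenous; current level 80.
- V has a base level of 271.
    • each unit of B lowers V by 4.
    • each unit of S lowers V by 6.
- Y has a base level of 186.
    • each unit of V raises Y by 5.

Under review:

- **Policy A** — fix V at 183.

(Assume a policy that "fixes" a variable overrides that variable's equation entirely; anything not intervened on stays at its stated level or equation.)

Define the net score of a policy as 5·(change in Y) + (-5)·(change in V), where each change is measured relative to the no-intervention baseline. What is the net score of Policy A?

Baseline:
  B = 9
  S = 80
  V = 271 − 4·9 − 6·80 = -245
  Y = 186 + 5·(-245) = -1039
Policy A (V := 183):
  B = 9
  S = 80
  V = 183
  Y = 186 + 5·183 = 1101
ΔY = 1101 − (-1039) = 2140; ΔV = 183 − (-245) = 428
Score = 5·2140 + (-5)·428 = 8560

8560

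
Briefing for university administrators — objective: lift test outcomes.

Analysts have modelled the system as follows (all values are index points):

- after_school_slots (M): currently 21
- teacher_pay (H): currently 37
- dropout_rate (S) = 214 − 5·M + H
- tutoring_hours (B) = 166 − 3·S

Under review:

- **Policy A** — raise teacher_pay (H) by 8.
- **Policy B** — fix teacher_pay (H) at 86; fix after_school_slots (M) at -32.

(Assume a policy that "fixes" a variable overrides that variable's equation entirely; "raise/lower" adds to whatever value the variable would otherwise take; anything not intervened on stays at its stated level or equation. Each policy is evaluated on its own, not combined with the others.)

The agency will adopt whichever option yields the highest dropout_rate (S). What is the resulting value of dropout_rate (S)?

Policy A (H + 8):
  M = 21
  H = 37 + 8 = 45
  S = 214 − 5·21 + 45 = 154
Policy B (H := 86, M := -32):
  M = -32
  H = 86
  S = 214 − 5·(-32) + 86 = 460
Comparing — Policy A: S=154, Policy B: S=460. Highest is 460 (Policy B).

460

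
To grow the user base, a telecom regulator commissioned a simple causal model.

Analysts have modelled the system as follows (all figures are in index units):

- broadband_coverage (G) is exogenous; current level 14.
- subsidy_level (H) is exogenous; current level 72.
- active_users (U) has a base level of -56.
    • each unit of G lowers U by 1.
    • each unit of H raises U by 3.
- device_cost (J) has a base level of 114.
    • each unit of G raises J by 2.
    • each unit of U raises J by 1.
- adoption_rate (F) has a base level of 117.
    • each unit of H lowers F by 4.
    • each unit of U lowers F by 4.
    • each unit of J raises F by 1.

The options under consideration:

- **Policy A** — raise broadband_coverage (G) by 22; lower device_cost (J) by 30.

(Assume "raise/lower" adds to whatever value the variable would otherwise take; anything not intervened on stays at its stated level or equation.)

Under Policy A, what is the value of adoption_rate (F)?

Policy A (G + 22, J − 30):
  G = 14 + 22 = 36
  H = 72
  U = -56 − 36 + 3·72 = 124
  J = 114 + 2·36 + 124 (−30 from intervention) = 280
  F = 117 − 4·72 − 4·124 + 280 = -387

-387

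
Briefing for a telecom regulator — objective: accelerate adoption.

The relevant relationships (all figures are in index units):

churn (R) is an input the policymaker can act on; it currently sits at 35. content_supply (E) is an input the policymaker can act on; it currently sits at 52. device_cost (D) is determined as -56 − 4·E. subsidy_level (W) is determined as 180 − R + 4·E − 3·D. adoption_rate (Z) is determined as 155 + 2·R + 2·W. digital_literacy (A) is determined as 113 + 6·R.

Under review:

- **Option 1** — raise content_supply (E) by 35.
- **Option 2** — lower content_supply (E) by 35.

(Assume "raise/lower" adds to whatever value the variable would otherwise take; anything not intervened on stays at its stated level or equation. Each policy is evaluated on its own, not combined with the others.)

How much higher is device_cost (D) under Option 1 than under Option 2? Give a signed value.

-280

Option 1 (E + 35):
  E = 52 + 35 = 87
  D = -56 − 4·87 = -404
Option 2 (E − 35):
  E = 52 − 35 = 17
  D = -56 − 4·17 = -124
D: -404 − (-124) = -280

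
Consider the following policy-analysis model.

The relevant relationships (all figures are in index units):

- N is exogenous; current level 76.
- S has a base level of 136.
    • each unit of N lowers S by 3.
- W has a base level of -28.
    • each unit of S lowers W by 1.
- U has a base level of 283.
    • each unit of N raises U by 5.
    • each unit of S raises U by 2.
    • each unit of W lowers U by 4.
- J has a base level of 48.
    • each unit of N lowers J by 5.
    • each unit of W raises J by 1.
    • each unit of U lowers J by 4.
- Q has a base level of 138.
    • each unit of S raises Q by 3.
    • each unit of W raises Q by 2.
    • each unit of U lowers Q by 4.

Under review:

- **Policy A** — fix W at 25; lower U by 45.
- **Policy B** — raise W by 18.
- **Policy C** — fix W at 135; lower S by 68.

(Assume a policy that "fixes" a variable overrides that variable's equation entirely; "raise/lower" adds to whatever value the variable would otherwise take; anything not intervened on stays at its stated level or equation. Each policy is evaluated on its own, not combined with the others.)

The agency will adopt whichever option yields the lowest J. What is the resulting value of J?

Policy A (W := 25, U − 45):
  N = 76
  S = 136 − 3·76 = -92
  W = 25
  U = 283 + 5·76 + 2·(-92) − 4·25 (−45 from intervention) = 334
  J = 48 − 5·76 + 25 − 4·334 = -1643
Policy B (W + 18):
  N = 76
  S = 136 − 3·76 = -92
  W = -28 − (-92) (+18 from intervention) = 82
  U = 283 + 5·76 + 2·(-92) − 4·82 = 151
  J = 48 − 5·76 + 82 − 4·151 = -854
Policy C (W := 135, S − 68):
  N = 76
  S = 136 − 3·76 (−68 from intervention) = -160
  W = 135
  U = 283 + 5·76 + 2·(-160) − 4·135 = -197
  J = 48 − 5·76 + 135 − 4·(-197) = 591
Comparing — Policy A: J=-1643, Policy B: J=-854, Policy C: J=591. Lowest is -1643 (Policy A).

-1643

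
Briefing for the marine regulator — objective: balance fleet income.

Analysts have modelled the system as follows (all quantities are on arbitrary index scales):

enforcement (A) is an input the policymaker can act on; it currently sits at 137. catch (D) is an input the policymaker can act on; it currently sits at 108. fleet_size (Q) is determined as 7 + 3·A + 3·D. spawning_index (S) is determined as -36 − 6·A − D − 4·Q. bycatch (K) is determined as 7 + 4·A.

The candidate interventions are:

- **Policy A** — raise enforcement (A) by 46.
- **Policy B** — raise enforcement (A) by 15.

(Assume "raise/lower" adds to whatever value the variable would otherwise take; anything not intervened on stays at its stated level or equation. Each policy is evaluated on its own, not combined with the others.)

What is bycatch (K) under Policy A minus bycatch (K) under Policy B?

Policy A (A + 46):
  A = 137 + 46 = 183
  K = 7 + 4·183 = 739
Policy B (A + 15):
  A = 137 + 15 = 152
  K = 7 + 4·152 = 615
K: 739 − 615 = 124

124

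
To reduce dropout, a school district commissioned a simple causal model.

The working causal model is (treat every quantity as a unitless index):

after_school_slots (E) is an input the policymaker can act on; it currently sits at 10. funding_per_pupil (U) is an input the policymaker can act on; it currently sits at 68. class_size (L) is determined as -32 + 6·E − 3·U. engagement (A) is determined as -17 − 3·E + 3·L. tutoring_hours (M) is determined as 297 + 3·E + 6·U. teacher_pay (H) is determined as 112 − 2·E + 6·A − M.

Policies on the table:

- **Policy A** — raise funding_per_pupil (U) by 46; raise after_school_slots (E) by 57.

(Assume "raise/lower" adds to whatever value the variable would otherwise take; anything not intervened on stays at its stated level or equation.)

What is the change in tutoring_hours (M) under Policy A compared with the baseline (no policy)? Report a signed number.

Baseline:
  E = 10
  U = 68
  M = 297 + 3·10 + 6·68 = 735
Policy A (U + 46, E + 57):
  E = 10 + 57 = 67
  U = 68 + 46 = 114
  M = 297 + 3·67 + 6·114 = 1182
Change in M: 1182 − 735 = 447

447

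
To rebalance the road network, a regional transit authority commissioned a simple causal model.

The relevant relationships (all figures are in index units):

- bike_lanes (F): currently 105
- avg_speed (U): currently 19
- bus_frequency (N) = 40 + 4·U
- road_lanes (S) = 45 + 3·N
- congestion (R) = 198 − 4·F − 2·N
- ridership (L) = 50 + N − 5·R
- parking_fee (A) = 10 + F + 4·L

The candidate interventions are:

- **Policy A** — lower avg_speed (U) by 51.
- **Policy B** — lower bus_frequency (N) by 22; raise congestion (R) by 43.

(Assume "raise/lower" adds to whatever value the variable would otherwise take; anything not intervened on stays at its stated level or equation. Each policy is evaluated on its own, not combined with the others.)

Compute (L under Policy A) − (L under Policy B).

-1787

Policy A (U − 51):
  F = 105
  U = 19 − 51 = -32
  N = 40 + 4·(-32) = -88
  R = 198 − 4·105 − 2·(-88) = -46
  L = 50 + (-88) − 5·(-46) = 192
Policy B (N − 22, R + 43):
  F = 105
  U = 19
  N = 40 + 4·19 (−22 from intervention) = 94
  R = 198 − 4·105 − 2·94 (+43 from intervention) = -367
  L = 50 + 94 − 5·(-367) = 1979
L: 192 − 1979 = -1787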